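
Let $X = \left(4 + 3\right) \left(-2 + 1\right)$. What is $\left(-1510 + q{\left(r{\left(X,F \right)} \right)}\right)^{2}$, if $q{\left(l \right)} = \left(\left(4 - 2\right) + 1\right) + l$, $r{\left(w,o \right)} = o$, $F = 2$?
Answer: $2265025$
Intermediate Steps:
$X = -7$ ($X = 7 \left(-1\right) = -7$)
$q{\left(l \right)} = 3 + l$ ($q{\left(l \right)} = \left(2 + 1\right) + l = 3 + l$)
$\left(-1510 + q{\left(r{\left(X,F \right)} \right)}\right)^{2} = \left(-1510 + \left(3 + 2\right)\right)^{2} = \left(-1510 + 5\right)^{2} = \left(-1505\right)^{2} = 2265025$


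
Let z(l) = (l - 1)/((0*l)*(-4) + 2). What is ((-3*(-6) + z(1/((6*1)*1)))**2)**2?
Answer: 1982119441/20736 ≈ 95588.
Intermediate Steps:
z(l) = -1/2 + l/2 (z(l) = (-1 + l)/(0*(-4) + 2) = (-1 + l)/(0 + 2) = (-1 + l)/2 = (-1 + l)*(1/2) = -1/2 + l/2)
((-3*(-6) + z(1/((6*1)*1)))**2)**2 = ((-3*(-6) + (-1/2 + 1/(2*(((6*1)*1)))))**2)**2 = ((18 + (-1/2 + 1/(2*((6*1)))))**2)**2 = ((18 + (-1/2 + (1/2)/6))**2)**2 = ((18 + (-1/2 + (1/2)*(1/6)))**2)**2 = ((18 + (-1/2 + 1/12))**2)**2 = ((18 - 5/12)**2)**2 = ((211/12)**2)**2 = (44521/144)**2 = 1982119441/20736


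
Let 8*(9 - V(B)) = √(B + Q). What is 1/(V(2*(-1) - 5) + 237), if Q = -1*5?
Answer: 1312/322753 + 4*I*√3/968259 ≈ 0.004065 + 7.1553e-6*I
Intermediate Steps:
Q = -5
V(B) = 9 - √(-5 + B)/8 (V(B) = 9 - √(B - 5)/8 = 9 - √(-5 + B)/8)
1/(V(2*(-1) - 5) + 237) = 1/((9 - √(-5 + (2*(-1) - 5))/8) + 237) = 1/((9 - √(-5 + (-2 - 5))/8) + 237) = 1/((9 - √(-5 - 7)/8) + 237) = 1/((9 - I*√3/4) + 237) = 1/(246 - I*√3/4)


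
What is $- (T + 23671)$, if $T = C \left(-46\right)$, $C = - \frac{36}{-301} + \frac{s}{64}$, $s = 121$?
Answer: $- \frac{227108397}{9632} \approx -23579.0$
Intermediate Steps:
$C = \frac{38725}{19264}$ ($C = - \frac{36}{-301} + \frac{121}{64} = \left(-36\right) \left(- \frac{1}{301}\right) + 121 \cdot \frac{1}{64} = \frac{36}{301} + \frac{121}{64} = \frac{38725}{19264} \approx 2.0102$)
$T = - \frac{890675}{9632}$ ($T = \frac{38725}{19264} \left(-46\right) = - \frac{890675}{9632} \approx -92.47$)
$- (T + 23671) = - (- \frac{890675}{9632} + 23671) = \left(-1\right) \frac{227108397}{9632} = - \frac{227108397}{9632}$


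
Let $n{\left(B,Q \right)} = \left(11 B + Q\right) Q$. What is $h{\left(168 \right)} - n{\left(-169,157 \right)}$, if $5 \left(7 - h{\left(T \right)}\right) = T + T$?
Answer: $\frac{1335769}{5} \approx 2.6715 \cdot 10^{5}$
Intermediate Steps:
$n{\left(B,Q \right)} = Q \left(Q + 11 B\right)$ ($n{\left(B,Q \right)} = \left(Q + 11 B\right) Q = Q \left(Q + 11 B\right)$)
$h{\left(T \right)} = 7 - \frac{2 T}{5}$ ($h{\left(T \right)} = 7 - \frac{T + T}{5} = 7 - \frac{2 T}{5}$)
$h{\left(168 \right)} - n{\left(-169,157 \right)} = \left(7 - \frac{336}{5}\right) - 157 \left(157 + 11 \left(-169\right)\right) = \left(7 - \frac{336}{5}\right) - 157 \left(157 - 1859\right) = - \frac{301}{5} - 157 \left(-1702\right) = - \frac{301}{5} - -267214 = - \frac{301}{5} + 267214 = \frac{1335769}{5}$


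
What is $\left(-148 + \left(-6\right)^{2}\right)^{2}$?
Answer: $12544$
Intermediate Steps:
$\left(-148 + \left(-6\right)^{2}\right)^{2} = \left(-148 + 36\right)^{2} = \left(-112\right)^{2} = 12544$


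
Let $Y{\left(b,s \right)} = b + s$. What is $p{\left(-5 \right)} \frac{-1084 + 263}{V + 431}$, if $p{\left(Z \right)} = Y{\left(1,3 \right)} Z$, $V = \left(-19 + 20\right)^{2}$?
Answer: $\frac{4105}{108} \approx 38.009$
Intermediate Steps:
$V = 1$ ($V = 1^{2} = 1$)
$p{\left(Z \right)} = 4 Z$ ($p{\left(Z \right)} = \left(1 + 3\right) Z = 4 Z$)
$p{\left(-5 \right)} \frac{-1084 + 263}{V + 431} = 4 \left(-5\right) \frac{-1084 + 263}{1 + 431} = - 20 \left(- \frac{821}{432}\right) = - 20 \left(\left(-821\right) \frac{1}{432}\right) = \left(-20\right) \left(- \frac{821}{432}\right) = \frac{4105}{108}$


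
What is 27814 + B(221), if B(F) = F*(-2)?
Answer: 27372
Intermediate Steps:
B(F) = -2*F
27814 + B(221) = 27814 - 2*221 = 27814 - 442 = 27372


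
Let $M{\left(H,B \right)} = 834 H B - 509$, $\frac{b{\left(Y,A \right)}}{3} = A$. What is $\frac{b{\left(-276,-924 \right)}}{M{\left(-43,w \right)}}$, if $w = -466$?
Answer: $- \frac{2772}{16711183} \approx -0.00016588$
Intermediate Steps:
$b{\left(Y,A \right)} = 3 A$
$M{\left(H,B \right)} = -509 + 834 B H$ ($M{\left(H,B \right)} = 834 B H - 509 = -509 + 834 B H$)
$\frac{b{\left(-276,-924 \right)}}{M{\left(-43,w \right)}} = \frac{3 \left(-924\right)}{-509 + 834 \left(-466\right) \left(-43\right)} = - \frac{2772}{-509 + 16711692} = - \frac{2772}{16711183}$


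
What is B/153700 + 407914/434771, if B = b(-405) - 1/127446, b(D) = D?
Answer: 7967962095377299/8516490081904200 ≈ 0.93559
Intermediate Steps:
B = -51615631/127446 (B = -405 - 1/127446 = -51615631/127446 ≈ -405.00)
B/153700 + 407914/434771 = -51615631/127446/153700 + 407914/434771 = -51615631/127446*1/153700 + 407914*(1/434771) = -51615631/19588450200 + 407914/434771 = 7967962095377299/8516490081904200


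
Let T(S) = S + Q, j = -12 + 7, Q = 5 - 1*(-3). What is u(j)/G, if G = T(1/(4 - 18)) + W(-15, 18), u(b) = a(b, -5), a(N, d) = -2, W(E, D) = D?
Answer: -28/363 ≈ -0.077135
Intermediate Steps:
Q = 8 (Q = 5 + 3 = 8)
j = -5
u(b) = -2
T(S) = 8 + S (T(S) = S + 8 = 8 + S)
G = 363/14 (G = (8 + 1/(4 - 18)) + 18 = (8 + 1/(-14)) + 18 = (8 - 1/14) + 18 = 111/14 + 18 = 363/14 ≈ 25.929)
u(j)/G = -2/363/14 = -2*14/363 = -28/363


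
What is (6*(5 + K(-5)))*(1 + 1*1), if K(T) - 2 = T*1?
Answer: 24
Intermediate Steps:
K(T) = 2 + T (K(T) = 2 + T*1 = 2 + T)
(6*(5 + K(-5)))*(1 + 1*1) = (6*(5 + (2 - 5)))*(1 + 1*1) = (6*(5 - 3))*(1 + 1) = (6*2)*2 = 12*2 = 24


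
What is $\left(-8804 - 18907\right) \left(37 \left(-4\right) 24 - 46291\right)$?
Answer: $1381199373$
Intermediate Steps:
$\left(-8804 - 18907\right) \left(37 \left(-4\right) 24 - 46291\right) = - 27711 \left(\left(-148\right) 24 - 46291\right) = - 27711 \left(-3552 - 46291\right) = \left(-27711\right) \left(-49843\right) = 1381199373$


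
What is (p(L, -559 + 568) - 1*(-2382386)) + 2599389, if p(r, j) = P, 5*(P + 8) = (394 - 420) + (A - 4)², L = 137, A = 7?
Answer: 24908818/5 ≈ 4.9818e+6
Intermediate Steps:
P = -57/5 (P = -8 + ((394 - 420) + (7 - 4)²)/5 = -8 + (-26 + 3²)/5 = -8 + (-26 + 9)/5 = -8 + (⅕)*(-17) = -8 - 17/5 = -57/5 ≈ -11.400)
p(r, j) = -57/5
(p(L, -559 + 568) - 1*(-2382386)) + 2599389 = (-57/5 - 1*(-2382386)) + 2599389 = (-57/5 + 2382386) + 2599389 = 11911873/5 + 2599389 = 24908818/5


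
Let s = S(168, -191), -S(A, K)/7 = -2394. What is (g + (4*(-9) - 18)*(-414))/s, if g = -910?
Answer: 10723/8379 ≈ 1.2797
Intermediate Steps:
S(A, K) = 16758 (S(A, K) = -7*(-2394) = 16758)
s = 16758
(g + (4*(-9) - 18)*(-414))/s = (-910 + (4*(-9) - 18)*(-414))/16758 = (-910 + (-36 - 18)*(-414))*(1/16758) = (-910 - 54*(-414))*(1/16758) = (-910 + 22356)*(1/16758) = 21446*(1/16758) = 10723/8379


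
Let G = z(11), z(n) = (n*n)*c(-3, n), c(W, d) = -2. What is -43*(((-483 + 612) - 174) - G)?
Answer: -8471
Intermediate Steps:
z(n) = -2*n² (z(n) = (n*n)*(-2) = n²*(-2) = -2*n²)
G = -242 (G = -2*11² = -2*121 = -242)
-43*(((-483 + 612) - 174) - G) = -43*(((-483 + 612) - 174) - 1*(-242)) = -43*((129 - 174) + 242) = -43*(-45 + 242) = -43*197 = -1*8471 = -8471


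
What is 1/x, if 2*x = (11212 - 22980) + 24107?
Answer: 2/12339 ≈ 0.00016209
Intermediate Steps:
x = 12339/2 (x = ((11212 - 22980) + 24107)/2 = (-11768 + 24107)/2 = (½)*12339 = 12339/2 ≈ 6169.5)
1/x = 1/(12339/2) = 2/12339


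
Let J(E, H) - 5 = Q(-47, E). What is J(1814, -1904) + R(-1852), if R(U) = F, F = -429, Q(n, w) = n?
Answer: -471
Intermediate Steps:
J(E, H) = -42 (J(E, H) = 5 - 47 = -42)
R(U) = -429
J(1814, -1904) + R(-1852) = -42 - 429 = -471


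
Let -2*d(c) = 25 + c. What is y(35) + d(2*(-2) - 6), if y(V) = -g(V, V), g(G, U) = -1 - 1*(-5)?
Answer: -23/2 ≈ -11.500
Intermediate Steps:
g(G, U) = 4 (g(G, U) = -1 + 5 = 4)
d(c) = -25/2 - c/2 (d(c) = -(25 + c)/2 = -25/2 - c/2)
y(V) = -4 (y(V) = -1*4 = -4)
y(35) + d(2*(-2) - 6) = -4 + (-25/2 - (2*(-2) - 6)/2) = -4 + (-25/2 - (-4 - 6)/2) = -4 + (-25/2 - ½*(-10)) = -4 + (-25/2 + 5) = -4 - 15/2 = -23/2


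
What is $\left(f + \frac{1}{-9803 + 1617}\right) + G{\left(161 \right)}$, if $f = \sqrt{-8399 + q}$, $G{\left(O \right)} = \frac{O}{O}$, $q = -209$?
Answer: $\frac{8185}{8186} + 4 i \sqrt{538} \approx 0.99988 + 92.779 i$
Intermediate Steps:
$G{\left(O \right)} = 1$
$f = 4 i \sqrt{538}$ ($f = \sqrt{-8399 - 209} = \sqrt{-8608} = 4 i \sqrt{538} \approx 92.779 i$)
$\left(f + \frac{1}{-9803 + 1617}\right) + G{\left(161 \right)} = \left(4 i \sqrt{538} + \frac{1}{-9803 + 1617}\right) + 1 = \left(4 i \sqrt{538} + \frac{1}{-8186}\right) + 1 = \left(4 i \sqrt{538} - \frac{1}{8186}\right) + 1 = \left(- \frac{1}{8186} + 4 i \sqrt{538}\right) + 1 = \frac{8185}{8186} + 4 i \sqrt{538}$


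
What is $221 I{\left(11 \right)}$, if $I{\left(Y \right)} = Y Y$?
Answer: $26741$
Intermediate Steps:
$I{\left(Y \right)} = Y^{2}$
$221 I{\left(11 \right)} = 221 \cdot 11^{2} = 221 \cdot 121 = 26741$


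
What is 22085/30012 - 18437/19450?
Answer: -61888997/291866700 ≈ -0.21205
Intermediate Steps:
22085/30012 - 18437/19450 = -61888997/291866700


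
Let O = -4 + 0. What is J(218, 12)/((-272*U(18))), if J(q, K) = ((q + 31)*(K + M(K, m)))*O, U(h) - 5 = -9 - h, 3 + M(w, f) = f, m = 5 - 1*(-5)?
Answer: -4731/1496 ≈ -3.1624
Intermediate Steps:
m = 10 (m = 5 + 5 = 10)
M(w, f) = -3 + f
O = -4
U(h) = -4 - h (U(h) = 5 + (-9 - h) = -4 - h)
J(q, K) = -4*(7 + K)*(31 + q) (J(q, K) = ((q + 31)*(K + (-3 + 10)))*(-4) = ((31 + q)*(K + 7))*(-4) = ((31 + q)*(7 + K))*(-4) = ((7 + K)*(31 + q))*(-4) = -4*(7 + K)*(31 + q))
J(218, 12)/((-272*U(18))) = (-868 - 124*12 - 28*218 - 4*12*218)/((-272*(-4 - 1*18))) = (-868 - 1488 - 6104 - 10464)/((-272*(-4 - 18))) = -18924/((-272*(-22))) = -18924/5984 = -18924*1/5984 = -4731/1496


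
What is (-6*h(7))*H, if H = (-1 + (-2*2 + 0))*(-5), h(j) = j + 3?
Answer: -1500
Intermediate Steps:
h(j) = 3 + j
H = 25 (H = (-1 + (-4 + 0))*(-5) = (-1 - 4)*(-5) = -5*(-5) = 25)
(-6*h(7))*H = -6*(3 + 7)*25 = -6*10*25 = -60*25 = -1500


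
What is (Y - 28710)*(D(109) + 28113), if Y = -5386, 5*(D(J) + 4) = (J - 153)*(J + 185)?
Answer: -4350956464/5 ≈ -8.7019e+8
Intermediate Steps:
D(J) = -4 + (-153 + J)*(185 + J)/5 (D(J) = -4 + ((J - 153)*(J + 185))/5 = -4 + ((-153 + J)*(185 + J))/5 = -4 + (-153 + J)*(185 + J)/5)
(Y - 28710)*(D(109) + 28113) = (-5386 - 28710)*((-5665 + (1/5)*109**2 + (32/5)*109) + 28113) = -34096*((-5665 + (1/5)*11881 + 3488/5) + 28113) = -34096*((-5665 + 11881/5 + 3488/5) + 28113) = -34096*(-12956/5 + 28113) = -34096*127609/5 = -4350956464/5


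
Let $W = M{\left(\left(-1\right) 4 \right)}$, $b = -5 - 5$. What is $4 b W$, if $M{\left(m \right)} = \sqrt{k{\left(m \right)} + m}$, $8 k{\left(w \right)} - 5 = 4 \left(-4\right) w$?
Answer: $- 10 \sqrt{74} \approx -86.023$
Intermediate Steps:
$k{\left(w \right)} = \frac{5}{8} - 2 w$ ($k{\left(w \right)} = \frac{5}{8} + \frac{4 \left(-4\right) w}{8} = \frac{5}{8} + \frac{\left(-16\right) w}{8} = \frac{5}{8} - 2 w$)
$b = -10$
$M{\left(m \right)} = \sqrt{\frac{5}{8} - m}$ ($M{\left(m \right)} = \sqrt{\left(\frac{5}{8} - 2 m\right) + m} = \sqrt{\frac{5}{8} - m}$)
$W = \frac{\sqrt{74}}{4}$ ($W = \frac{\sqrt{10 - 16 \left(\left(-1\right) 4\right)}}{4} = \frac{\sqrt{10 - -64}}{4} = \frac{\sqrt{10 + 64}}{4} = \frac{\sqrt{74}}{4} \approx 2.1506$)
$4 b W = 4 \left(-10\right) \frac{\sqrt{74}}{4} = - 40 \frac{\sqrt{74}}{4} = - 10 \sqrt{74}$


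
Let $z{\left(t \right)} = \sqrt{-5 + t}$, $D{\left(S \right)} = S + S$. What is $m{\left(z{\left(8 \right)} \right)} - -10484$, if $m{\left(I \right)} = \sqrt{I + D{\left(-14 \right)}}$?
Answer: $10484 + \sqrt{-28 + \sqrt{3}} \approx 10484.0 + 5.1252 i$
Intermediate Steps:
$D{\left(S \right)} = 2 S$
$m{\left(I \right)} = \sqrt{-28 + I}$ ($m{\left(I \right)} = \sqrt{I + 2 \left(-14\right)} = \sqrt{I - 28} = \sqrt{-28 + I}$)
$m{\left(z{\left(8 \right)} \right)} - -10484 = \sqrt{-28 + \sqrt{-5 + 8}} - -10484 = \sqrt{-28 + \sqrt{3}} + 10484 = 10484 + \sqrt{-28 + \sqrt{3}}$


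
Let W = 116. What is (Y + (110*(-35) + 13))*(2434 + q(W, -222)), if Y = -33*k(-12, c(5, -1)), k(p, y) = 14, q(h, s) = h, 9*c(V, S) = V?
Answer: -10962450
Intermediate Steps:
c(V, S) = V/9
Y = -462 (Y = -33*14 = -462)
(Y + (110*(-35) + 13))*(2434 + q(W, -222)) = (-462 + (110*(-35) + 13))*(2434 + 116) = (-462 + (-3850 + 13))*2550 = (-462 - 3837)*2550 = -4299*2550 = -10962450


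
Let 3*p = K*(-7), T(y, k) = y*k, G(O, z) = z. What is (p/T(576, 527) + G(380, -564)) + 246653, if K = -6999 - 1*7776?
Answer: 74700842603/303552 ≈ 2.4609e+5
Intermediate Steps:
K = -14775 (K = -6999 - 7776 = -14775)
T(y, k) = k*y
p = 34475 (p = (-14775*(-7))/3 = (⅓)*103425 = 34475)
(p/T(576, 527) + G(380, -564)) + 246653 = (34475/((527*576)) - 564) + 246653 = (34475/303552 - 564) + 246653 = -171168853/303552 + 246653 = 74700842603/303552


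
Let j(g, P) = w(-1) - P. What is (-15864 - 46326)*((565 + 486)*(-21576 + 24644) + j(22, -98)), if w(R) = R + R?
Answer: -200535635160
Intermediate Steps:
w(R) = 2*R
j(g, P) = -2 - P (j(g, P) = 2*(-1) - P = -2 - P)
(-15864 - 46326)*((565 + 486)*(-21576 + 24644) + j(22, -98)) = (-15864 - 46326)*((565 + 486)*(-21576 + 24644) + (-2 - 1*(-98))) = -62190*(1051*3068 + (-2 + 98)) = -62190*(3224468 + 96) = -62190*3224564 = -200535635160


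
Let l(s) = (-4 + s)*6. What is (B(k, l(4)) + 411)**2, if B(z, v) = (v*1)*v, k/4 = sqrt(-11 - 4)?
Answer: 168921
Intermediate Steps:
l(s) = -24 + 6*s
k = 4*I*sqrt(15) (k = 4*sqrt(-11 - 4) = 4*sqrt(-15) = 4*(I*sqrt(15)) = 4*I*sqrt(15) ≈ 15.492*I)
B(z, v) = v**2 (B(z, v) = v*v = v**2)
(B(k, l(4)) + 411)**2 = ((-24 + 6*4)**2 + 411)**2 = ((-24 + 24)**2 + 411)**2 = (0**2 + 411)**2 = (0 + 411)**2 = 411**2 = 168921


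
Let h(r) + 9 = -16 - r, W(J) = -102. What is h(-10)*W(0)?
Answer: 1530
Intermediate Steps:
h(r) = -25 - r (h(r) = -9 + (-16 - r) = -25 - r)
h(-10)*W(0) = (-25 - 1*(-10))*(-102) = (-25 + 10)*(-102) = -15*(-102) = 1530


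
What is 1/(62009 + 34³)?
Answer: 1/101313 ≈ 9.8704e-6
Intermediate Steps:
1/(62009 + 34³) = 1/(62009 + 39304) = 1/101313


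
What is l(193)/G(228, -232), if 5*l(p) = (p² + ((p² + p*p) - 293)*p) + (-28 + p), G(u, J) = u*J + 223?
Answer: -14358979/263365 ≈ -54.521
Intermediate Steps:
G(u, J) = 223 + J*u (G(u, J) = J*u + 223 = 223 + J*u)
l(p) = -28/5 + p/5 + p²/5 + p*(-293 + 2*p²)/5 (l(p) = ((p² + ((p² + p*p) - 293)*p) + (-28 + p))/5 = ((p² + ((p² + p²) - 293)*p) + (-28 + p))/5 = ((p² + (2*p² - 293)*p) + (-28 + p))/5 = ((p² + (-293 + 2*p²)*p) + (-28 + p))/5 = ((p² + p*(-293 + 2*p²)) + (-28 + p))/5 = (-28 + p + p² + p*(-293 + 2*p²))/5 = -28/5 + p/5 + p²/5 + p*(-293 + 2*p²)/5)
l(193)/G(228, -232) = (-28/5 - 292/5*193 + (⅕)*193² + (⅖)*193³)/(223 - 232*228) = (-28/5 - 56356/5 + (⅕)*37249 + (⅖)*7189057)/(223 - 52896) = (-28/5 - 56356/5 + 37249/5 + 14378114/5)/(-52673) = (14358979/5)*(-1/52673) = -14358979/263365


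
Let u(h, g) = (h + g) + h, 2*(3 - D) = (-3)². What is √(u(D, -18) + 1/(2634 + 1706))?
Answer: I*√98885815/2170 ≈ 4.5826*I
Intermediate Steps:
D = -3/2 (D = 3 - ½*(-3)² = 3 - ½*9 = 3 - 9/2 = -3/2 ≈ -1.5000)
u(h, g) = g + 2*h (u(h, g) = (g + h) + h = g + 2*h)
√(u(D, -18) + 1/(2634 + 1706)) = √((-18 + 2*(-3/2)) + 1/(2634 + 1706)) = √((-18 - 3) + 1/4340) = √(-21 + 1/4340) = √(-91139/4340) = I*√98885815/2170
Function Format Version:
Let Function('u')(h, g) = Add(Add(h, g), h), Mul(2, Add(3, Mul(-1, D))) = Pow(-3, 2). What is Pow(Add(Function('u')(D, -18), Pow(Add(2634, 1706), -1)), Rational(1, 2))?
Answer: Mul(Rational(1, 2170), I, Pow(98885815, Rational(1, 2))) ≈ Mul(4.5826, I)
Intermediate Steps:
D = Rational(-3, 2) (D = Add(3, Mul(Rational(-1, 2), Pow(-3, 2))) = Add(3, Mul(Rational(-1, 2), 9)) = Add(3, Rational(-9, 2)) = Rational(-3, 2) ≈ -1.5000)
Function('u')(h, g) = Add(g, Mul(2, h)) (Function('u')(h, g) = Add(Add(g, h), h) = Add(g, Mul(2, h)))
Pow(Add(Function('u')(D, -18), Pow(Add(2634, 1706), -1)), Rational(1, 2)) = Pow(Add(Add(-18, Mul(2, Rational(-3, 2))), Pow(Add(2634, 1706), -1)), Rational(1, 2)) = Pow(Add(Add(-18, -3), Pow(4340, -1)), Rational(1, 2)) = Pow(Add(-21, Rational(1, 4340)), Rational(1, 2)) = Pow(Rational(-91139, 4340), Rational(1, 2)) = Mul(Rational(1, 2170), I, Pow(98885815, Rational(1, 2)))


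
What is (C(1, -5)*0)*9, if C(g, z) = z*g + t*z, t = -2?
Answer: 0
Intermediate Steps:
C(g, z) = -2*z + g*z (C(g, z) = z*g - 2*z = g*z - 2*z = -2*z + g*z)
(C(1, -5)*0)*9 = (-5*(-2 + 1)*0)*9 = (-5*(-1)*0)*9 = (5*0)*9 = 0*9 = 0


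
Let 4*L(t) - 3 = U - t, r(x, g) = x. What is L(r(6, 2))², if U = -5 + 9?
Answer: 1/16 ≈ 0.062500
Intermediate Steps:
U = 4
L(t) = 7/4 - t/4 (L(t) = ¾ + (4 - t)/4 = ¾ + (1 - t/4) = 7/4 - t/4)
L(r(6, 2))² = (7/4 - ¼*6)² = (7/4 - 3/2)² = (¼)² = 1/16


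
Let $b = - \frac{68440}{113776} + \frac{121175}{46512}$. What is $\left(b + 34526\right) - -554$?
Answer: $\frac{11603261586905}{330746832} \approx 35082.0$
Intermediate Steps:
$b = \frac{662720345}{330746832}$ ($b = \left(-68440\right) \frac{1}{113776} + 121175 \cdot \frac{1}{46512} = - \frac{8555}{14222} + \frac{121175}{46512} = \frac{662720345}{330746832} \approx 2.0037$)
$\left(b + 34526\right) - -554 = \left(\frac{662720345}{330746832} + 34526\right) - -554 = \frac{11420027841977}{330746832} + 554 = \frac{11603261586905}{330746832}$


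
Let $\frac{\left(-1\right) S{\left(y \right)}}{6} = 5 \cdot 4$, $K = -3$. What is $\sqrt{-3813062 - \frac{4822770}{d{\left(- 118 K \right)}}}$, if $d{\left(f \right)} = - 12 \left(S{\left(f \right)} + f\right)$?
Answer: $\frac{7 i \sqrt{473228977}}{78} \approx 1952.3 i$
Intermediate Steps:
$S{\left(y \right)} = -120$ ($S{\left(y \right)} = - 6 \cdot 5 \cdot 4 = \left(-6\right) 20 = -120$)
$d{\left(f \right)} = 1440 - 12 f$ ($d{\left(f \right)} = - 12 \left(-120 + f\right) = 1440 - 12 f$)
$\sqrt{-3813062 - \frac{4822770}{d{\left(- 118 K \right)}}} = \sqrt{-3813062 - \frac{4822770}{1440 - 12 \left(\left(-118\right) \left(-3\right)\right)}} = \sqrt{-3813062 - \frac{4822770}{1440 - 4248}} = \sqrt{-3813062 - \frac{4822770}{-2808}} = \sqrt{-3813062 - - \frac{803795}{468}} = \sqrt{-3813062 + \frac{803795}{468}} = \sqrt{- \frac{1783709221}{468}} = \frac{7 i \sqrt{473228977}}{78}$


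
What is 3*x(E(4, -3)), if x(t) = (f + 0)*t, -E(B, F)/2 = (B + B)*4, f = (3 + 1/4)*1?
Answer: -624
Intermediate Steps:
f = 13/4 (f = (3 + 1/4)*1 = (13/4)*1 = 13/4 ≈ 3.2500)
E(B, F) = -16*B (E(B, F) = -2*(B + B)*4 = -2*2*B*4 = -16*B)
x(t) = 13*t/4 (x(t) = (13/4 + 0)*t = 13*t/4)
3*x(E(4, -3)) = 3*(13*(-16*4)/4) = 3*((13/4)*(-64)) = 3*(-208) = -624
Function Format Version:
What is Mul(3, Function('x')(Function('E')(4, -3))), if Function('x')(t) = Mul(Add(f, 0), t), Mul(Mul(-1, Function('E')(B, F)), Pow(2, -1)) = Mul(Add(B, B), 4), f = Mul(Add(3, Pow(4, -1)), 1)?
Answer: -624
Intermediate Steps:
f = Rational(13, 4) (f = Mul(Add(3, Rational(1, 4)), 1) = Mul(Rational(13, 4), 1) = Rational(13, 4) ≈ 3.2500)
Function('E')(B, F) = Mul(-16, B) (Function('E')(B, F) = Mul(-2, Mul(Add(B, B), 4)) = Mul(-2, Mul(Mul(2, B), 4)) = Mul(-2, Mul(8, B)) = Mul(-16, B))
Function('x')(t) = Mul(Rational(13, 4), t) (Function('x')(t) = Mul(Add(Rational(13, 4), 0), t) = Mul(Rational(13, 4), t))
Mul(3, Function('x')(Function('E')(4, -3))) = Mul(3, Mul(Rational(13, 4), Mul(-16, 4))) = Mul(3, Mul(Rational(13, 4), -64)) = Mul(3, -208) = -624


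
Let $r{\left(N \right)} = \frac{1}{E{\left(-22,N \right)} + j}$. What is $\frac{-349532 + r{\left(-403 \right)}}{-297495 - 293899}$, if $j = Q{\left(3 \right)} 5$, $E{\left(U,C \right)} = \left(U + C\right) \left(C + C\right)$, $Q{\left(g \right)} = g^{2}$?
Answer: $\frac{119747915539}{202608627430} \approx 0.59103$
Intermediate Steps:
$E{\left(U,C \right)} = 2 C \left(C + U\right)$ ($E{\left(U,C \right)} = \left(C + U\right) 2 C = 2 C \left(C + U\right)$)
$j = 45$ ($j = 3^{2} \cdot 5 = 9 \cdot 5 = 45$)
$r{\left(N \right)} = \frac{1}{45 + 2 N \left(-22 + N\right)}$ ($r{\left(N \right)} = \frac{1}{2 N \left(N - 22\right) + 45} = \frac{1}{2 N \left(-22 + N\right) + 45} = \frac{1}{45 + 2 N \left(-22 + N\right)}$)
$\frac{-349532 + r{\left(-403 \right)}}{-297495 - 293899} = \frac{-349532 + \frac{1}{45 + 2 \left(-403\right) \left(-22 - 403\right)}}{-297495 - 293899} = \frac{-349532 + \frac{1}{45 + 2 \left(-403\right) \left(-425\right)}}{-591394} = \left(-349532 + \frac{1}{45 + 342550}\right) \left(- \frac{1}{591394}\right) = \left(-349532 + \frac{1}{342595}\right) \left(- \frac{1}{591394}\right) = \left(- \frac{119747915539}{342595}\right) \left(- \frac{1}{591394}\right) = \frac{119747915539}{202608627430}$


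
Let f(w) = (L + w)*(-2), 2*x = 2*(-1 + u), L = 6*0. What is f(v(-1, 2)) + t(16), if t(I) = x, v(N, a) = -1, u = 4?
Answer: 5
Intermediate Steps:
L = 0
x = 3 (x = (2*(-1 + 4))/2 = (2*3)/2 = (½)*6 = 3)
t(I) = 3
f(w) = -2*w (f(w) = (0 + w)*(-2) = w*(-2) = -2*w)
f(v(-1, 2)) + t(16) = -2*(-1) + 3 = 2 + 3 = 5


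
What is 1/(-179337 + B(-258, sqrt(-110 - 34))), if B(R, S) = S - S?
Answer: -1/179337 ≈ -5.5761e-6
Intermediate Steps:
B(R, S) = 0
1/(-179337 + B(-258, sqrt(-110 - 34))) = 1/(-179337 + 0) = 1/(-179337) = -1/179337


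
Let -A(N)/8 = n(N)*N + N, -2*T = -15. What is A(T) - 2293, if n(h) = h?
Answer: -2803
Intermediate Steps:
T = 15/2 (T = -½*(-15) = 15/2 ≈ 7.5000)
A(N) = -8*N - 8*N² (A(N) = -8*(N*N + N) = -8*(N² + N) = -8*(N + N²) = -8*N - 8*N²)
A(T) - 2293 = -8*15/2*(1 + 15/2) - 2293 = -8*15/2*17/2 - 2293 = -510 - 2293 = -2803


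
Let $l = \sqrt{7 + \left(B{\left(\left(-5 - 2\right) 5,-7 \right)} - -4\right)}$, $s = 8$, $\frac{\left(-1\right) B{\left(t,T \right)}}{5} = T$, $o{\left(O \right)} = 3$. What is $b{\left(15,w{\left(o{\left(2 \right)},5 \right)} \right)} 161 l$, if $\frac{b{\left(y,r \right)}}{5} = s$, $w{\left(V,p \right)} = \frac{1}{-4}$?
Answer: $6440 \sqrt{46} \approx 43678.0$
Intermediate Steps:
$B{\left(t,T \right)} = - 5 T$
$w{\left(V,p \right)} = - \frac{1}{4}$
$b{\left(y,r \right)} = 40$ ($b{\left(y,r \right)} = 5 \cdot 8 = 40$)
$l = \sqrt{46}$ ($l = \sqrt{7 - -39} = \sqrt{7 + \left(35 + 4\right)} = \sqrt{7 + 39} = \sqrt{46} \approx 6.7823$)
$b{\left(15,w{\left(o{\left(2 \right)},5 \right)} \right)} 161 l = 40 \cdot 161 \sqrt{46} = 6440 \sqrt{46}$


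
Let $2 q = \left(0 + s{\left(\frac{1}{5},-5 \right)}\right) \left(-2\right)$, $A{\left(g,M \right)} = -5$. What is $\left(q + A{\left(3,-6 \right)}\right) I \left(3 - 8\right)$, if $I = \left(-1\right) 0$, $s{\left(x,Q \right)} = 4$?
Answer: $0$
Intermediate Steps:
$I = 0$
$q = -4$ ($q = \frac{\left(0 + 4\right) \left(-2\right)}{2} = \frac{4 \left(-2\right)}{2} = \frac{1}{2} \left(-8\right) = -4$)
$\left(q + A{\left(3,-6 \right)}\right) I \left(3 - 8\right) = \left(-4 - 5\right) 0 \left(3 - 8\right) = - 9 \cdot 0 \left(-5\right) = \left(-9\right) 0 = 0$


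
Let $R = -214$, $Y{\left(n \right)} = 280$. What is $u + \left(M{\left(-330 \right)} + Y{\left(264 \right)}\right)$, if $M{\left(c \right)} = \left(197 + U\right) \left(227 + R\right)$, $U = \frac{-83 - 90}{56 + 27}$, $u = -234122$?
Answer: $- \frac{19198572}{83} \approx -2.3131 \cdot 10^{5}$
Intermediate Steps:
$U = - \frac{173}{83} \approx -2.0843$
$M{\left(c \right)} = \frac{210314}{83}$ ($M{\left(c \right)} = \left(197 - \frac{173}{83}\right) \left(227 - 214\right) = \frac{16178}{83} \cdot 13 = \frac{210314}{83}$)
$u + \left(M{\left(-330 \right)} + Y{\left(264 \right)}\right) = -234122 + \left(\frac{210314}{83} + 280\right) = -234122 + \frac{233554}{83} = - \frac{19198572}{83}$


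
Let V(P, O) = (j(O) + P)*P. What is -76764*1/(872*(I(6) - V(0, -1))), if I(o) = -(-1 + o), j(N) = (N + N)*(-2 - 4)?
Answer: 19191/1090 ≈ 17.606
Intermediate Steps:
j(N) = -12*N (j(N) = (2*N)*(-6) = -12*N)
V(P, O) = P*(P - 12*O) (V(P, O) = (-12*O + P)*P = (P - 12*O)*P = P*(P - 12*O))
I(o) = 1 - o
-76764*1/(872*(I(6) - V(0, -1))) = -76764*1/(872*((1 - 1*6) - 0*(0 - 12*(-1)))) = -76764*1/(872*((1 - 6) - 0*(0 + 12))) = -76764*1/(872*(-5 - 0*12)) = -76764*1/(872*(-5 - 1*0)) = -76764*1/(872*(-5 + 0)) = -76764/(872*(-5)) = -76764/(-4360) = -76764*(-1/4360) = 19191/1090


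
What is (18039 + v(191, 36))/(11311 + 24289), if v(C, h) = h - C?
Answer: 4471/8900 ≈ 0.50236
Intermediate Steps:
(18039 + v(191, 36))/(11311 + 24289) = (18039 + (36 - 1*191))/(11311 + 24289) = (18039 + (36 - 191))/35600 = (18039 - 155)*(1/35600) = 17884*(1/35600) = 4471/8900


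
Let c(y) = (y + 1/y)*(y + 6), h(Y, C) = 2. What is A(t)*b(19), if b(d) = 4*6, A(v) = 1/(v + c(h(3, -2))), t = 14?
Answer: 12/17 ≈ 0.70588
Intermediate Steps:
c(y) = (6 + y)*(y + 1/y) (c(y) = (y + 1/y)*(6 + y) = (6 + y)*(y + 1/y))
A(v) = 1/(20 + v) (A(v) = 1/(v + (1 + 2² + 6*2 + 6/2)) = 1/(v + (1 + 4 + 12 + 6*(½))) = 1/(v + (1 + 4 + 12 + 3)) = 1/(v + 20) = 1/(20 + v))
b(d) = 24
A(t)*b(19) = 24/(20 + 14) = 24/34 = (1/34)*24 = 12/17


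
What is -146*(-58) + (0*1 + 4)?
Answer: 8472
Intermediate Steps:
-146*(-58) + (0*1 + 4) = 8468 + (0 + 4) = 8468 + 4 = 8472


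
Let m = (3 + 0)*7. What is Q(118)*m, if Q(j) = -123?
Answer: -2583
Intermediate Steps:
m = 21 (m = 3*7 = 21)
Q(118)*m = -123*21 = -2583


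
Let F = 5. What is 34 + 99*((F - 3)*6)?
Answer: 1222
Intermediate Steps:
34 + 99*((F - 3)*6) = 34 + 99*((5 - 3)*6) = 34 + 99*(2*6) = 34 + 99*12 = 34 + 1188 = 1222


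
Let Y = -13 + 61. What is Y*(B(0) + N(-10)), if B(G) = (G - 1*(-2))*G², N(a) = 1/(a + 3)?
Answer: -48/7 ≈ -6.8571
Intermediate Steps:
N(a) = 1/(3 + a)
B(G) = G²*(2 + G) (B(G) = (G + 2)*G² = (2 + G)*G² = G²*(2 + G))
Y = 48
Y*(B(0) + N(-10)) = 48*(0²*(2 + 0) + 1/(3 - 10)) = 48*(0*2 + 1/(-7)) = 48*(0 - ⅐) = 48*(-⅐) = -48/7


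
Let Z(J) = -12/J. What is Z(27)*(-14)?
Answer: 56/9 ≈ 6.2222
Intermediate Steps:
Z(27)*(-14) = -12/27*(-14) = -12*1/27*(-14) = -4/9*(-14) = 56/9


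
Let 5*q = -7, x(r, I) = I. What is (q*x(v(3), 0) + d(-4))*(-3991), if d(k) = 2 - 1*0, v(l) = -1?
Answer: -7982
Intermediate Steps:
q = -7/5 (q = (1/5)*(-7) = -7/5 ≈ -1.4000)
d(k) = 2 (d(k) = 2 + 0 = 2)
(q*x(v(3), 0) + d(-4))*(-3991) = (-7/5*0 + 2)*(-3991) = (0 + 2)*(-3991) = 2*(-3991) = -7982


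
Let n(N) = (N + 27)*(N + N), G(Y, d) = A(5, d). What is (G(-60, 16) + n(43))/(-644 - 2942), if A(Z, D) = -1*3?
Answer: -547/326 ≈ -1.6779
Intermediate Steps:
A(Z, D) = -3
G(Y, d) = -3
n(N) = 2*N*(27 + N) (n(N) = (27 + N)*(2*N) = 2*N*(27 + N))
(G(-60, 16) + n(43))/(-644 - 2942) = (-3 + 2*43*(27 + 43))/(-644 - 2942) = (-3 + 2*43*70)/(-3586) = (-3 + 6020)*(-1/3586) = 6017*(-1/3586) = -547/326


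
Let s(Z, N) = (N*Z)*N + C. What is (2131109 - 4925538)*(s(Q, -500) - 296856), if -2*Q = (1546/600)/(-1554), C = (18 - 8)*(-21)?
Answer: 1933682610916309/2331 ≈ 8.2955e+11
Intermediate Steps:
C = -210 (C = 10*(-21) = -210)
Q = 773/932400 (Q = -1546/600/(2*(-1554)) = -1546*(1/600)*(-1)/(2*1554) = -773*(-1)/(600*1554) = -½*(-773/466200) = 773/932400 ≈ 0.00082904)
s(Z, N) = -210 + Z*N² (s(Z, N) = (N*Z)*N - 210 = Z*N² - 210 = -210 + Z*N²)
(2131109 - 4925538)*(s(Q, -500) - 296856) = (2131109 - 4925538)*((-210 + (773/932400)*(-500)²) - 296856) = -2794429*((-210 + (773/932400)*250000) - 296856) = -2794429*((-210 + 483125/2331) - 296856) = -2794429*(-6385/2331 - 296856) = -2794429*(-691977721/2331) = 1933682610916309/2331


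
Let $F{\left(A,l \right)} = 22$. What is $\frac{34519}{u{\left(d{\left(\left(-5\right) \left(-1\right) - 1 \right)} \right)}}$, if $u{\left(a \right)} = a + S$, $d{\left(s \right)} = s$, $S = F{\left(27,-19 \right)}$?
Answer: $\frac{34519}{26} \approx 1327.7$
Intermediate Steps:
$S = 22$
$u{\left(a \right)} = 22 + a$ ($u{\left(a \right)} = a + 22 = 22 + a$)
$\frac{34519}{u{\left(d{\left(\left(-5\right) \left(-1\right) - 1 \right)} \right)}} = \frac{34519}{22 - -4} = \frac{34519}{22 + \left(5 - 1\right)} = \frac{34519}{22 + 4} = \frac{34519}{26}$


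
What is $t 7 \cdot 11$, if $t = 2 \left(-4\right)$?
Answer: $-616$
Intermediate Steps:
$t = -8$
$t 7 \cdot 11 = \left(-8\right) 7 \cdot 11 = \left(-56\right) 11 = -616$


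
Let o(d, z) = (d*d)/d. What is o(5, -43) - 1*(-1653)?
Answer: 1658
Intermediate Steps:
o(d, z) = d (o(d, z) = d²/d = d)
o(5, -43) - 1*(-1653) = 5 - 1*(-1653) = 5 + 1653 = 1658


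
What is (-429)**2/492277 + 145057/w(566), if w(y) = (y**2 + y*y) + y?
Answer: 17220879017/28698764546 ≈ 0.60006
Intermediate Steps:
w(y) = y + 2*y**2 (w(y) = (y**2 + y**2) + y = 2*y**2 + y = y + 2*y**2)
(-429)**2/492277 + 145057/w(566) = (-429)**2/492277 + 145057/((566*(1 + 2*566))) = 184041*(1/492277) + 145057/((566*(1 + 1132))) = 184041/492277 + 145057/((566*1133)) = 184041/492277 + 145057/641278 = 184041/492277 + 145057*(1/641278) = 184041/492277 + 13187/58298 = 17220879017/28698764546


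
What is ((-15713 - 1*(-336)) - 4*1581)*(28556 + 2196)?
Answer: -667349152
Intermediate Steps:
((-15713 - 1*(-336)) - 4*1581)*(28556 + 2196) = ((-15713 + 336) - 6324)*30752 = (-15377 - 6324)*30752 = -21701*30752 = -667349152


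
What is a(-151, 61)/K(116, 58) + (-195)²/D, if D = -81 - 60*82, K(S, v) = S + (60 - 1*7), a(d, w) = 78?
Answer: -154773/21671 ≈ -7.1419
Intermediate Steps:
K(S, v) = 53 + S (K(S, v) = S + (60 - 7) = S + 53 = 53 + S)
D = -5001 (D = -81 - 4920 = -5001)
a(-151, 61)/K(116, 58) + (-195)²/D = 78/(53 + 116) + (-195)²/(-5001) = 78/169 + 38025*(-1/5001) = 78*(1/169) - 12675/1667 = 6/13 - 12675/1667 = -154773/21671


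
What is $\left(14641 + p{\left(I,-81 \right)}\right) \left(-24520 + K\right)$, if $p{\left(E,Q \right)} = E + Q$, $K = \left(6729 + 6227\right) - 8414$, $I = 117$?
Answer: $-293217106$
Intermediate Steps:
$K = 4542$ ($K = 12956 - 8414 = 4542$)
$\left(14641 + p{\left(I,-81 \right)}\right) \left(-24520 + K\right) = \left(14641 + \left(117 - 81\right)\right) \left(-24520 + 4542\right) = \left(14641 + 36\right) \left(-19978\right) = 14677 \left(-19978\right) = -293217106$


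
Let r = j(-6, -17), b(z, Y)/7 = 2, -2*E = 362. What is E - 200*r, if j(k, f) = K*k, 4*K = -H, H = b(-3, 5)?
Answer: -4381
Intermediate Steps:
E = -181 (E = -½*362 = -181)
b(z, Y) = 14 (b(z, Y) = 7*2 = 14)
H = 14
K = -7/2 (K = (-1*14)/4 = (¼)*(-14) = -7/2 ≈ -3.5000)
j(k, f) = -7*k/2
r = 21 (r = -7/2*(-6) = 21)
E - 200*r = -181 - 200*21 = -181 - 4200 = -4381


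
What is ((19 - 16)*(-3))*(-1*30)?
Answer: 270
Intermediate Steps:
((19 - 16)*(-3))*(-1*30) = (3*(-3))*(-30) = -9*(-30) = 270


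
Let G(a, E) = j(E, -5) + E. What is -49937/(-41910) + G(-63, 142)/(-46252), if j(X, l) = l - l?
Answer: 287966863/242302665 ≈ 1.1885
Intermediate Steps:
j(X, l) = 0
G(a, E) = E (G(a, E) = 0 + E = E)
-49937/(-41910) + G(-63, 142)/(-46252) = -49937/(-41910) + 142/(-46252) = -49937*(-1/41910) + 142*(-1/46252) = 49937/41910 - 71/23126 = 287966863/242302665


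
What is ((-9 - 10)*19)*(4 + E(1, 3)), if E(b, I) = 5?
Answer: -3249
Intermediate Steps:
((-9 - 10)*19)*(4 + E(1, 3)) = ((-9 - 10)*19)*(4 + 5) = -19*19*9 = -361*9 = -3249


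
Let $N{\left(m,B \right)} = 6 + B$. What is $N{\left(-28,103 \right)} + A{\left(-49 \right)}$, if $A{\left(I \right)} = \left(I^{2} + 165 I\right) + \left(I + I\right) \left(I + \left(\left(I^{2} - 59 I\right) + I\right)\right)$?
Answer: $-514587$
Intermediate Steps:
$A{\left(I \right)} = I^{2} + 165 I + 2 I \left(I^{2} - 57 I\right)$ ($A{\left(I \right)} = \left(I^{2} + 165 I\right) + 2 I \left(I + \left(I^{2} - 58 I\right)\right) = \left(I^{2} + 165 I\right) + 2 I \left(I^{2} - 57 I\right) = I^{2} + 165 I + 2 I \left(I^{2} - 57 I\right)$)
$N{\left(-28,103 \right)} + A{\left(-49 \right)} = \left(6 + 103\right) - 49 \left(165 - -5537 + 2 \left(-49\right)^{2}\right) = 109 - 49 \left(165 + 5537 + 2 \cdot 2401\right) = 109 - 49 \left(165 + 5537 + 4802\right) = 109 - 514696 = -514587$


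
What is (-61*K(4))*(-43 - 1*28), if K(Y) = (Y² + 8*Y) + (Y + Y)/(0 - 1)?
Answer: 173240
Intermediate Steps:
K(Y) = Y² + 6*Y (K(Y) = (Y² + 8*Y) + (2*Y)/(-1) = (Y² + 8*Y) + (2*Y)*(-1) = (Y² + 8*Y) - 2*Y = Y² + 6*Y)
(-61*K(4))*(-43 - 1*28) = (-244*(6 + 4))*(-43 - 1*28) = (-244*10)*(-43 - 28) = -61*40*(-71) = -2440*(-71) = 173240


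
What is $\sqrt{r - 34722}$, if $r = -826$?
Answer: $2 i \sqrt{8887} \approx 188.54 i$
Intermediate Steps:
$\sqrt{r - 34722} = \sqrt{-826 - 34722} = \sqrt{-35548} = 2 i \sqrt{8887}$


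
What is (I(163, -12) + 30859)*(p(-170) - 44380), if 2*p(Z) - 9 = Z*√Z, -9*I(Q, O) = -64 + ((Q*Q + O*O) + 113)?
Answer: -22273749719/18 - 21332365*I*√170/9 ≈ -1.2374e+9 - 3.0904e+7*I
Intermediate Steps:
I(Q, O) = -49/9 - O²/9 - Q²/9 (I(Q, O) = -(-64 + ((Q*Q + O*O) + 113))/9 = -(-64 + ((Q² + O²) + 113))/9 = -(-64 + ((O² + Q²) + 113))/9 = -(-64 + (113 + O² + Q²))/9 = -(49 + O² + Q²)/9 = -49/9 - O²/9 - Q²/9)
p(Z) = 9/2 + Z^(3/2)/2 (p(Z) = 9/2 + (Z*√Z)/2 = 9/2 + Z^(3/2)/2)
(I(163, -12) + 30859)*(p(-170) - 44380) = ((-49/9 - ⅑*(-12)² - ⅑*163²) + 30859)*((9/2 + (-170)^(3/2)/2) - 44380) = ((-49/9 - ⅑*144 - ⅑*26569) + 30859)*((9/2 + (-170*I*√170)/2) - 44380) = ((-49/9 - 16 - 26569/9) + 30859)*((9/2 - 85*I*√170) - 44380) = (-26762/9 + 30859)*(-88751/2 - 85*I*√170) = 250969*(-88751/2 - 85*I*√170)/9 = -22273749719/18 - 21332365*I*√170/9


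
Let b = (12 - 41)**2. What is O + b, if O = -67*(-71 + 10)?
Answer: 4928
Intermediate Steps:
b = 841 (b = (-29)**2 = 841)
O = 4087 (O = -67*(-61) = 4087)
O + b = 4087 + 841 = 4928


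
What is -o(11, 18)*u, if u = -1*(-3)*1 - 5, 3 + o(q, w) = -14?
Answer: -34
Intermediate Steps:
o(q, w) = -17 (o(q, w) = -3 - 14 = -17)
u = -2 (u = 3*1 - 5 = 3 - 5 = -2)
-o(11, 18)*u = -(-17)*(-2) = -1*34 = -34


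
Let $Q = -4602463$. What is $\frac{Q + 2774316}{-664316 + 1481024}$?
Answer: $- \frac{1828147}{816708} \approx -2.2384$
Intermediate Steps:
$\frac{Q + 2774316}{-664316 + 1481024} = \frac{-4602463 + 2774316}{-664316 + 1481024} = - \frac{1828147}{816708}$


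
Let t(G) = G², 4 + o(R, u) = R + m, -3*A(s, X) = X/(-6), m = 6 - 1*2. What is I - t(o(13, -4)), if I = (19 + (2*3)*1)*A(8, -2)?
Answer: -1546/9 ≈ -171.78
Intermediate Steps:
m = 4 (m = 6 - 2 = 4)
A(s, X) = X/18 (A(s, X) = -X/(3*(-6)) = -X*(-1)/(3*6) = -(-1)*X/18 = X/18)
o(R, u) = R (o(R, u) = -4 + (R + 4) = -4 + (4 + R) = R)
I = -25/9 (I = (19 + (2*3)*1)*((1/18)*(-2)) = (19 + 6*1)*(-⅑) = (19 + 6)*(-⅑) = 25*(-⅑) = -25/9 ≈ -2.7778)
I - t(o(13, -4)) = -25/9 - 1*13² = -25/9 - 1*169 = -25/9 - 169 = -1546/9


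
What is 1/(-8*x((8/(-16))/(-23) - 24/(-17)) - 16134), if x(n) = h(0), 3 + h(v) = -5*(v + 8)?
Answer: -1/15790 ≈ -6.3331e-5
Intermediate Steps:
h(v) = -43 - 5*v (h(v) = -3 - 5*(v + 8) = -3 - 5*(8 + v) = -3 + (-40 - 5*v) = -43 - 5*v)
x(n) = -43 (x(n) = -43 - 5*0 = -43 + 0 = -43)
1/(-8*x((8/(-16))/(-23) - 24/(-17)) - 16134) = 1/(-8*(-43) - 16134) = 1/(344 - 16134) = 1/(-15790) = -1/15790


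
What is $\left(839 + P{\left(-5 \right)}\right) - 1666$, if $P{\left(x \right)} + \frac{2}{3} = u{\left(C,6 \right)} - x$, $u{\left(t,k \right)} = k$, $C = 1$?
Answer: $- \frac{2450}{3} \approx -816.67$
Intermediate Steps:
$P{\left(x \right)} = \frac{16}{3} - x$ ($P{\left(x \right)} = - \frac{2}{3} - \left(-6 + x\right) = \frac{16}{3} - x$)
$\left(839 + P{\left(-5 \right)}\right) - 1666 = \left(839 + \left(\frac{16}{3} - -5\right)\right) - 1666 = \left(839 + \left(\frac{16}{3} + 5\right)\right) - 1666 = \left(839 + \frac{31}{3}\right) - 1666 = \frac{2548}{3} - 1666 = - \frac{2450}{3}$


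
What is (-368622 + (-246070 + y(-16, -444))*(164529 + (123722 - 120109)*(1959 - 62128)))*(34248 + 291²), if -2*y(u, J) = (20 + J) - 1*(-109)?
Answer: 6353021283372363612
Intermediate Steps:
y(u, J) = -129/2 - J/2 (y(u, J) = -((20 + J) - 1*(-109))/2 = -((20 + J) + 109)/2 = -(129 + J)/2 = -129/2 - J/2)
(-368622 + (-246070 + y(-16, -444))*(164529 + (123722 - 120109)*(1959 - 62128)))*(34248 + 291²) = (-368622 + (-246070 + (-129/2 - ½*(-444)))*(164529 + (123722 - 120109)*(1959 - 62128)))*(34248 + 291²) = (-368622 + (-246070 + (-129/2 + 222))*(164529 + 3613*(-60169)))*(34248 + 84681) = (-368622 + (-246070 + 315/2)*(164529 - 217390597))*118929 = (-368622 - 491825/2*(-217226068))*118929 = (-368622 + 53418605447050)*118929 = 53418605078428*118929 = 6353021283372363612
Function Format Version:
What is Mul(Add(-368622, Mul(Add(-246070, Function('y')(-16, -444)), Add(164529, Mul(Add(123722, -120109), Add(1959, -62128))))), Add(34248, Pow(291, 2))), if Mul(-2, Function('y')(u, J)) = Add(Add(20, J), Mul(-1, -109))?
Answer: 6353021283372363612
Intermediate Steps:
Function('y')(u, J) = Add(Rational(-129, 2), Mul(Rational(-1, 2), J)) (Function('y')(u, J) = Mul(Rational(-1, 2), Add(Add(20, J), Mul(-1, -109))) = Mul(Rational(-1, 2), Add(Add(20, J), 109)) = Mul(Rational(-1, 2), Add(129, J)) = Add(Rational(-129, 2), Mul(Rational(-1, 2), J)))
Mul(Add(-368622, Mul(Add(-246070, Function('y')(-16, -444)), Add(164529, Mul(Add(123722, -120109), Add(1959, -62128))))), Add(34248, Pow(291, 2))) = Mul(Add(-368622, Mul(Add(-246070, Add(Rational(-129, 2), Mul(Rational(-1, 2), -444))), Add(164529, Mul(Add(123722, -120109), Add(1959, -62128))))), Add(34248, Pow(291, 2))) = Mul(Add(-368622, Mul(Add(-246070, Add(Rational(-129, 2), 222)), Add(164529, Mul(3613, -60169)))), Add(34248, 84681)) = Mul(Add(-368622, Mul(Add(-246070, Rational(315, 2)), Add(164529, -217390597))), 118929) = Mul(Add(-368622, Mul(Rational(-491825, 2), -217226068)), 118929) = Mul(Add(-368622, 53418605447050), 118929) = Mul(53418605078428, 118929) = 6353021283372363612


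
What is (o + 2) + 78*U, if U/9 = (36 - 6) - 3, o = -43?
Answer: 18913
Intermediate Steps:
U = 243 (U = 9*((36 - 6) - 3) = 9*(30 - 3) = 9*27 = 243)
(o + 2) + 78*U = (-43 + 2) + 78*243 = -41 + 18954 = 18913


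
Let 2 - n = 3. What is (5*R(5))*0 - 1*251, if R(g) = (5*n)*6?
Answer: -251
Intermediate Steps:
n = -1 (n = 2 - 1*3 = 2 - 3 = -1)
R(g) = -30 (R(g) = (5*(-1))*6 = -5*6 = -30)
(5*R(5))*0 - 1*251 = (5*(-30))*0 - 1*251 = -150*0 - 251 = 0 - 251 = -251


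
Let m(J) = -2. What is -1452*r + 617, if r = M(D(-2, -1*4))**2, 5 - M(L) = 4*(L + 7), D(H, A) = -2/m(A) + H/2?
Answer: -767491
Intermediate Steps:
D(H, A) = 1 + H/2 (D(H, A) = -2/(-2) + H/2 = -2*(-1/2) + H*(1/2) = 1 + H/2)
M(L) = -23 - 4*L (M(L) = 5 - 4*(L + 7) = 5 - 4*(7 + L) = 5 - (28 + 4*L) = 5 + (-28 - 4*L) = -23 - 4*L)
r = 529 (r = (-23 - 4*(1 + (1/2)*(-2)))**2 = (-23 - 4*(1 - 1))**2 = (-23 - 4*0)**2 = (-23 + 0)**2 = (-23)**2 = 529)
-1452*r + 617 = -1452*529 + 617 = -768108 + 617 = -767491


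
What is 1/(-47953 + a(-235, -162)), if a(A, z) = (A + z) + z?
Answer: -1/48512 ≈ -2.0613e-5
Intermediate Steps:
a(A, z) = A + 2*z
1/(-47953 + a(-235, -162)) = 1/(-47953 + (-235 + 2*(-162))) = 1/(-47953 + (-235 - 324)) = 1/(-47953 - 559) = 1/(-48512) = -1/48512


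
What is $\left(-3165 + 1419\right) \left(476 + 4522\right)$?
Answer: $-8726508$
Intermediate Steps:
$\left(-3165 + 1419\right) \left(476 + 4522\right) = \left(-1746\right) 4998 = -8726508$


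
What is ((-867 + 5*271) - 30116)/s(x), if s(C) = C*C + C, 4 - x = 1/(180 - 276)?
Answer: -273051648/185185 ≈ -1474.5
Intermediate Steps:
x = 385/96 (x = 4 - 1/(180 - 276) = 4 - 1/(-96) = 4 - 1*(-1/96) = 4 + 1/96 = 385/96 ≈ 4.0104)
s(C) = C + C² (s(C) = C² + C = C + C²)
((-867 + 5*271) - 30116)/s(x) = ((-867 + 5*271) - 30116)/((385*(1 + 385/96)/96)) = ((-867 + 1355) - 30116)/(((385/96)*(481/96))) = (488 - 30116)/(185185/9216) = -29628*9216/185185 = -273051648/185185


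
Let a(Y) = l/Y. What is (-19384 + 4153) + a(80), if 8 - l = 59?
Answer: -1218531/80 ≈ -15232.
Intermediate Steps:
l = -51 (l = 8 - 1*59 = 8 - 59 = -51)
a(Y) = -51/Y
(-19384 + 4153) + a(80) = (-19384 + 4153) - 51/80 = -15231 - 51*1/80 = -15231 - 51/80 = -1218531/80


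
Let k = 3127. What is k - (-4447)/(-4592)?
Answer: 14354737/4592 ≈ 3126.0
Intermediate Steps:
k - (-4447)/(-4592) = 3127 - (-4447)/(-4592) = 3127 - (-4447)*(-1)/4592 = 3127 - 1*4447/4592 = 3127 - 4447/4592 = 14354737/4592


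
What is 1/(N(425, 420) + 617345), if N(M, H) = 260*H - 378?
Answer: 1/726167 ≈ 1.3771e-6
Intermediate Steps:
N(M, H) = -378 + 260*H
1/(N(425, 420) + 617345) = 1/((-378 + 260*420) + 617345) = 1/((-378 + 109200) + 617345) = 1/(108822 + 617345) = 1/726167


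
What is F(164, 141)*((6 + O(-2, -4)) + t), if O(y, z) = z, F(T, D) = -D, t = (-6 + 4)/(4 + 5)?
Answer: -752/3 ≈ -250.67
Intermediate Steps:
t = -2/9 ≈ -0.22222
F(164, 141)*((6 + O(-2, -4)) + t) = (-1*141)*((6 - 4) - 2/9) = -141*(2 - 2/9) = -141*16/9 = -752/3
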